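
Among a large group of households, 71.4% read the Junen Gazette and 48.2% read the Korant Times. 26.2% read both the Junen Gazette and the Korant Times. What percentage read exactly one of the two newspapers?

67.2%

P(exactly one) = 71.4 + 48.2 − 2·26.2 = 67.2%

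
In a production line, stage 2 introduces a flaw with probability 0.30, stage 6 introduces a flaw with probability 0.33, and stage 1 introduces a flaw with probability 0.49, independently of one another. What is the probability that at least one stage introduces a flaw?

Independence gives P(none) = ∏(1 − pᵢ).
P(none) = (1 − 0.30) × (1 − 0.33) × (1 − 0.49) = 0.70 × 0.67 × 0.51 = 0.23919
P(at least one) = 1 − 0.23919 = 0.76081

0.76081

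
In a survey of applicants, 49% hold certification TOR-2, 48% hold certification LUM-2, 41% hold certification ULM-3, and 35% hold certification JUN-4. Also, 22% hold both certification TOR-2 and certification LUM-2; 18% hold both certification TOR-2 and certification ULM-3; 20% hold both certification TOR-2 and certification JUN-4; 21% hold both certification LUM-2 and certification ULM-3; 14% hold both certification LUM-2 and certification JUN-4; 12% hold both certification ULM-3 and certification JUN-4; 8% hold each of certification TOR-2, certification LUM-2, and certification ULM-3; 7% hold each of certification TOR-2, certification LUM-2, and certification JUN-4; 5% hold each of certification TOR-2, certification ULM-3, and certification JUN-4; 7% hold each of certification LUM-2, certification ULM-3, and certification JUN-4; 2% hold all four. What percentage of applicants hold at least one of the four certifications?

91%

P(union) = 49 + 48 + 41 + 35 − 22 − 18 − 20 − 21 − 14 − 12 + 8 + 7 + 5 + 7 − 2 = 91%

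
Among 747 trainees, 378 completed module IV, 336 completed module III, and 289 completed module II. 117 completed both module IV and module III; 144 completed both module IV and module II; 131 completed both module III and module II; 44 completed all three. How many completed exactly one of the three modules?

N(exactly one) = 378 + 336 + 289 − 2·117 − 2·144 − 2·131 + 3·44 = 351

351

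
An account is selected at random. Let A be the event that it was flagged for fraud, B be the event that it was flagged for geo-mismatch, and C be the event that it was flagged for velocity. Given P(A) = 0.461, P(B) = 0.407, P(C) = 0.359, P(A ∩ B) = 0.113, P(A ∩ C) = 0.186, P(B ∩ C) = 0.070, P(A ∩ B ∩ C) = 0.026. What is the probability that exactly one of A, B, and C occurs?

0.567

Using the inclusion–exclusion count for exactly one event:
P(exactly one) = 0.461 + 0.407 + 0.359 − 2·0.113 − 2·0.186 − 2·0.070 + 3·0.026 = 0.567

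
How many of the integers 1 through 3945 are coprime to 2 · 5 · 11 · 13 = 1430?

By inclusion-exclusion,
floor(3945/2) + floor(3945/5) + floor(3945/11) + floor(3945/13) − floor(3945/10) − floor(3945/22) − floor(3945/26) − floor(3945/55) − floor(3945/65) − floor(3945/143) + floor(3945/110) + floor(3945/130) + floor(3945/286) + floor(3945/715) − floor(3945/1430) = 1972 + 789 + 358 + 303 − 394 − 179 − 151 − 71 − 60 − 27 + 35 + 30 + 13 + 5 − 2 = 2621
3945 − 2621 = 1324

1324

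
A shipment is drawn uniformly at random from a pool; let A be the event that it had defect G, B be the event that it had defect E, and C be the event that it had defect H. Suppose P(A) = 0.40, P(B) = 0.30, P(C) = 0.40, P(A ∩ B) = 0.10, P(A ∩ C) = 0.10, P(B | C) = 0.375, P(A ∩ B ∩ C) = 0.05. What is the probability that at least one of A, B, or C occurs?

0.80

P(B ∩ C) = P(C)·P(B|C) = 0.40 × 0.375 = 0.15
Using inclusion–exclusion:
P(A ∪ B ∪ C) = 0.40 + 0.30 + 0.40 − 0.10 − 0.10 − 0.15 + 0.05 = 0.80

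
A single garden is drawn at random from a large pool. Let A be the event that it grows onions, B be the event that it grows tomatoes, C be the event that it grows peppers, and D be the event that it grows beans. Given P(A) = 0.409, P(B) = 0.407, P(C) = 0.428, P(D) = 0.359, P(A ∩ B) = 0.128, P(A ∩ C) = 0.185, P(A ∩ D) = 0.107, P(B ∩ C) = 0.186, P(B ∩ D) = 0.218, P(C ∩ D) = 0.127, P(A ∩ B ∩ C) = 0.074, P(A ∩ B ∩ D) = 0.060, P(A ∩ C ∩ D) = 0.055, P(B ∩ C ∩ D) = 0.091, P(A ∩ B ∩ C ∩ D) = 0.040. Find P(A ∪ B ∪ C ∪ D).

0.892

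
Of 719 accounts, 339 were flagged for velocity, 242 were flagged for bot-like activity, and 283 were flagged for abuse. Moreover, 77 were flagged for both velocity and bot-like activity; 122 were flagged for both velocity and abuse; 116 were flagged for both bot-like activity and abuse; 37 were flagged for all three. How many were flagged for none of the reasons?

133

By inclusion-exclusion,
|at least one| = 339 + 242 + 283 − 77 − 122 − 116 + 37 = 586
None: 719 − 586 = 133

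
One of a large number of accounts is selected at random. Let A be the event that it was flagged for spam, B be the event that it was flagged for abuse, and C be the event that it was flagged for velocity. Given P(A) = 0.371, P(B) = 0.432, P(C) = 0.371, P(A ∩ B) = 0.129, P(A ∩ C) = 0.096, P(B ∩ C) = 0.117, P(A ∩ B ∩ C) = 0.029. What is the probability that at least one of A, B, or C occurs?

0.861

P(A ∪ B ∪ C) = 0.371 + 0.432 + 0.371 − 0.129 − 0.096 − 0.117 + 0.029 = 0.861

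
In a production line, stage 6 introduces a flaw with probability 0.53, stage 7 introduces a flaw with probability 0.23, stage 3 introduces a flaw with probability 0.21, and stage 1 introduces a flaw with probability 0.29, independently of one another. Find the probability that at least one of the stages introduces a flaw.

0.79701029

P(none) = (1 − 0.53) × (1 − 0.23) × (1 − 0.21) × (1 − 0.29) = 0.47 × 0.77 × 0.79 × 0.71 = 0.20298971
P(at least one) = 1 − 0.20298971 = 0.79701029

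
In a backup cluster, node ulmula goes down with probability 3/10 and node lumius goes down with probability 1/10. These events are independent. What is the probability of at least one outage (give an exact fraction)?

37/100

P(none) = (1 − 3/10) × (1 − 1/10) = 7/10 × 9/10 = 63/100
P(at least one) = 1 − 63/100 = 37/100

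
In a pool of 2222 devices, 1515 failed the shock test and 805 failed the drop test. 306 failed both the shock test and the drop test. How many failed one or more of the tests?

2014

By inclusion-exclusion,
|at least one| = 1515 + 805 − 306 = 2014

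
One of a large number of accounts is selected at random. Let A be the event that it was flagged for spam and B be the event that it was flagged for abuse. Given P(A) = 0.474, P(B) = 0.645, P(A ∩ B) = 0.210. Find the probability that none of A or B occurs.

0.091

Using inclusion–exclusion:
P(A ∪ B) = 0.474 + 0.645 − 0.210 = 0.909
P(none) = 1 − 0.909 = 0.091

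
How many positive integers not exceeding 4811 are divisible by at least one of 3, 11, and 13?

2120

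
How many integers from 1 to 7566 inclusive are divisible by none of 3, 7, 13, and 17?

3757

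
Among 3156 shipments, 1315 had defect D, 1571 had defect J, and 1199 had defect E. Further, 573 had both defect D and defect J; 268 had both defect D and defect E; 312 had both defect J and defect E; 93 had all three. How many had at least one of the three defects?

3025

N(≥1) = 1315 + 1571 + 1199 − 573 − 268 − 312 + 93 = 3025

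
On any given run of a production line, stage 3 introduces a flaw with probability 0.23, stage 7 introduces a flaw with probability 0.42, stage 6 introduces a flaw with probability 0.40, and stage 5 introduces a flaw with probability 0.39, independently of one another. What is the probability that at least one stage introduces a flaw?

0.8365444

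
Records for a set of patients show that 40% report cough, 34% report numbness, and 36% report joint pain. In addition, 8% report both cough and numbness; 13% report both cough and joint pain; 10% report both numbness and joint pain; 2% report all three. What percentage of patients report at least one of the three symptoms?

81%

By inclusion-exclusion,
P(at least one) = 40 + 34 + 36 − 8 − 13 − 10 + 2 = 81%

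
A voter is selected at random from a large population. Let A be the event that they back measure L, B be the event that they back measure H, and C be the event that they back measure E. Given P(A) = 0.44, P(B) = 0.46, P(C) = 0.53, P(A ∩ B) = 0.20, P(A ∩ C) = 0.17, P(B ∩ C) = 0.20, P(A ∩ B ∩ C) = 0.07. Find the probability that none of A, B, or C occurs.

By inclusion–exclusion:
P(A ∪ B ∪ C) = 0.44 + 0.46 + 0.53 − 0.20 − 0.17 − 0.20 + 0.07 = 0.93
P(none) = 1 − 0.93 = 0.07

0.07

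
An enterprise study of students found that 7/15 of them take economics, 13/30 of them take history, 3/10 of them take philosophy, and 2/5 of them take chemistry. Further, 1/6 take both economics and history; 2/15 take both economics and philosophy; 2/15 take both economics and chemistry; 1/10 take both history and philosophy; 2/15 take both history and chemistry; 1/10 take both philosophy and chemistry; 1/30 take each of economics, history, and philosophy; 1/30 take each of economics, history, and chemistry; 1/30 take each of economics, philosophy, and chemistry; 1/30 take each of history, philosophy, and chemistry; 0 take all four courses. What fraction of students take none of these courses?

By inclusion–exclusion:
P(union) = 7/15 + 13/30 + 3/10 + 2/5 − 1/6 − 2/15 − 2/15 − 1/10 − 2/15 − 1/10 + 1/30 + 1/30 + 1/30 + 1/30 − 0 = 29/30
P(none) = 1 − 29/30 = 1/30

1/30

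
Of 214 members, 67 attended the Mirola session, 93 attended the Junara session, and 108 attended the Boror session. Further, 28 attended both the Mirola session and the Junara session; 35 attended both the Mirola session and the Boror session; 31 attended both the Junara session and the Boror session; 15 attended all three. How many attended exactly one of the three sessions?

N(exactly one) = 67 + 93 + 108 − 2·28 − 2·35 − 2·31 + 3·15 = 125

125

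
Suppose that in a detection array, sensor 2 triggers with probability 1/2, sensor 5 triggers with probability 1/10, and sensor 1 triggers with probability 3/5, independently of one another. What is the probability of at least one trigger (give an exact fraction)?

41/50

Since the events are independent, P(none) is the product of the individual non-occurrence probabilities.
P(none) = (1 − 1/2) × (1 − 1/10) × (1 − 3/5) = 1/2 × 9/10 × 2/5 = 9/50
P(at least one) = 1 − 9/50 = 41/50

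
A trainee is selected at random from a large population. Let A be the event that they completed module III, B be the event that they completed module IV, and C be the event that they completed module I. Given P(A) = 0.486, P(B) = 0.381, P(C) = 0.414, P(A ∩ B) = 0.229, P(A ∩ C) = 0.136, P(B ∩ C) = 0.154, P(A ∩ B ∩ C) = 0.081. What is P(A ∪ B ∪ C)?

Inclusion–exclusion gives
P(A ∪ B ∪ C) = 0.486 + 0.381 + 0.414 − 0.229 − 0.136 − 0.154 + 0.081 = 0.843

0.843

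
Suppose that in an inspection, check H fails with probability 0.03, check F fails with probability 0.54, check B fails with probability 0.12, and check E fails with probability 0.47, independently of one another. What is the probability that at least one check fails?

0.79189232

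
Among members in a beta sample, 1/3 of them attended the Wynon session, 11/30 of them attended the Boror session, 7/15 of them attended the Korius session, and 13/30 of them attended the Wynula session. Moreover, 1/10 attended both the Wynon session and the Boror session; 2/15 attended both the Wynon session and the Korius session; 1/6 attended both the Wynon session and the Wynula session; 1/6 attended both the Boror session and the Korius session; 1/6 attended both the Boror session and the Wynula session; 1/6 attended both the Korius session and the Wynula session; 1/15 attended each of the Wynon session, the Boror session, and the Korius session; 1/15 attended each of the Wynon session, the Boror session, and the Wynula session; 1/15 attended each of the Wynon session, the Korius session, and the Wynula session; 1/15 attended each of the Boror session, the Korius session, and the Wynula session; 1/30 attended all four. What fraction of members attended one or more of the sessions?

By inclusion–exclusion:
P(≥1) = 1/3 + 11/30 + 7/15 + 13/30 − 1/10 − 2/15 − 1/6 − 1/6 − 1/6 − 1/6 + 1/15 + 1/15 + 1/15 + 1/15 − 1/30 = 14/15

14/15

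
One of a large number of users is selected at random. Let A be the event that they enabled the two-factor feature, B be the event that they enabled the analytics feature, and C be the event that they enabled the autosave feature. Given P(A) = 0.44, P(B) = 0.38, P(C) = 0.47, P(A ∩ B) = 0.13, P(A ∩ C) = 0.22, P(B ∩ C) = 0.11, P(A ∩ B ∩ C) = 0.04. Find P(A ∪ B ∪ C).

0.87

Using inclusion–exclusion:
P(A ∪ B ∪ C) = 0.44 + 0.38 + 0.47 − 0.13 − 0.22 − 0.11 + 0.04 = 0.87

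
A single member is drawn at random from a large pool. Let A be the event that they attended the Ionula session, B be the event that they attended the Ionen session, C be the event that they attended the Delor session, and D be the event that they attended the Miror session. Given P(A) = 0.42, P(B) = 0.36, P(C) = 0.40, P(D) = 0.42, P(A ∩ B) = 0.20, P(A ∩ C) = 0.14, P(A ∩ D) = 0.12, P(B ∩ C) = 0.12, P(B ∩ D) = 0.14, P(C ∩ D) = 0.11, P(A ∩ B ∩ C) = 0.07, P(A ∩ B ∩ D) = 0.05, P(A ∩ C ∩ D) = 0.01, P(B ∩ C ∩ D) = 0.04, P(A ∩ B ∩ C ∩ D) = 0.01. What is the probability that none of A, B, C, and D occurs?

P(A ∪ B ∪ C ∪ D) = 0.42 + 0.36 + 0.40 + 0.42 − 0.20 − 0.14 − 0.12 − 0.12 − 0.14 − 0.11 + 0.07 + 0.05 + 0.01 + 0.04 − 0.01 = 0.93
P(none) = 1 − 0.93 = 0.07

0.07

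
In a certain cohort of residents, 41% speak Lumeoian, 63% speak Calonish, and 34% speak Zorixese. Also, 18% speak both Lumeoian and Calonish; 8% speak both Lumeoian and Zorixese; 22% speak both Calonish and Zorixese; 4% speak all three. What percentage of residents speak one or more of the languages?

P(at least one) = 41 + 63 + 34 − 18 − 8 − 22 + 4 = 94%

94%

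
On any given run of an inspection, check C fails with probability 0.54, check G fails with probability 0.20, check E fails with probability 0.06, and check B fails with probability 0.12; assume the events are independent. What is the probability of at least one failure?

0.6955904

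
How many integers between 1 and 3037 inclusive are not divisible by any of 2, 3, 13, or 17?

881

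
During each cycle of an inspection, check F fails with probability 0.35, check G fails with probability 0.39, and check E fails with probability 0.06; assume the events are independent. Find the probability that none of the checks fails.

0.37271

P(none) = (1 − 0.35) × (1 − 0.39) × (1 − 0.06) = 0.65 × 0.61 × 0.94 = 0.37271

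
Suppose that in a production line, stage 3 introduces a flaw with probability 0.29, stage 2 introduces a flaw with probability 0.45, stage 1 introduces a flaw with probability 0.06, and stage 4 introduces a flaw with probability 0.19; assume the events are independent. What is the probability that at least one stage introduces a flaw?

0.7026733

P(none) = (1 − 0.29) × (1 − 0.45) × (1 − 0.06) × (1 − 0.19) = 0.71 × 0.55 × 0.94 × 0.81 = 0.2973267
P(at least one) = 1 − 0.2973267 = 0.7026733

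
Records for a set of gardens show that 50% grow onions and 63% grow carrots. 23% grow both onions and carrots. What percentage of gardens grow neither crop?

By inclusion–exclusion:
P(at least one) = 50 + 63 − 23 = 90%
P(none) = 100% − 90% = 10%

10%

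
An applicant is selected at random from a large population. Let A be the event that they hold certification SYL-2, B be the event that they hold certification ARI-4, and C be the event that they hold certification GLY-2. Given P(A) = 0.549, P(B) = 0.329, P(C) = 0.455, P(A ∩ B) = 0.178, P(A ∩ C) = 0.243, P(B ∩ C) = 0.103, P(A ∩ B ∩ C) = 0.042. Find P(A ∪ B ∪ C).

By inclusion–exclusion:
P(A ∪ B ∪ C) = 0.549 + 0.329 + 0.455 − 0.178 − 0.243 − 0.103 + 0.042 = 0.851

0.851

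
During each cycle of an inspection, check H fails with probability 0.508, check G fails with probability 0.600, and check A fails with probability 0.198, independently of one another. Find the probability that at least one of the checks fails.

P(none) = (1 − 0.508) × (1 − 0.600) × (1 − 0.198) = 0.492 × 0.400 × 0.802 = 0.1578336
P(at least one) = 1 − 0.1578336 = 0.8421664

0.8421664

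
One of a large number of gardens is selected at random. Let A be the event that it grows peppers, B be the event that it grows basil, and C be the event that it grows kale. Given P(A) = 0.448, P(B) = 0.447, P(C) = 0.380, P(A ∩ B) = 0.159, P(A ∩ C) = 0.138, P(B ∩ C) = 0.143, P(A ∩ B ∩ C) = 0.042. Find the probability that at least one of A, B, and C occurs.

P(A ∪ B ∪ C) = 0.448 + 0.447 + 0.380 − 0.159 − 0.138 − 0.143 + 0.042 = 0.877

0.877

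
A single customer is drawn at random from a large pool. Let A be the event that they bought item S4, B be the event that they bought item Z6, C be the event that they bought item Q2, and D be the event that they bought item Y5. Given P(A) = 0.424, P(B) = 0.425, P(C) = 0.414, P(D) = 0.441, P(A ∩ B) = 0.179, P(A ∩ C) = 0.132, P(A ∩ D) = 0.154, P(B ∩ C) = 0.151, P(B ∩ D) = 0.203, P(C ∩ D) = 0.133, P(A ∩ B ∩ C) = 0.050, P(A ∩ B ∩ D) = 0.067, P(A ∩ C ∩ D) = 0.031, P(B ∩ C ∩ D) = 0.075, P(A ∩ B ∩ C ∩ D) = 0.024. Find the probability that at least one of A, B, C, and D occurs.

By inclusion–exclusion:
P(A ∪ B ∪ C ∪ D) = 0.424 + 0.425 + 0.414 + 0.441 − 0.179 − 0.132 − 0.154 − 0.151 − 0.203 − 0.133 + 0.050 + 0.067 + 0.031 + 0.075 − 0.024 = 0.951

0.951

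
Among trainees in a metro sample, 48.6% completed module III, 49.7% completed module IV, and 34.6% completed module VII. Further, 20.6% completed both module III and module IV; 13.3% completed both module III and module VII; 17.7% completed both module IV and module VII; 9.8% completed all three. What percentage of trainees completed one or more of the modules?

P(≥1) = 48.6 + 49.7 + 34.6 − 20.6 − 13.3 − 17.7 + 9.8 = 91.1%

91.1%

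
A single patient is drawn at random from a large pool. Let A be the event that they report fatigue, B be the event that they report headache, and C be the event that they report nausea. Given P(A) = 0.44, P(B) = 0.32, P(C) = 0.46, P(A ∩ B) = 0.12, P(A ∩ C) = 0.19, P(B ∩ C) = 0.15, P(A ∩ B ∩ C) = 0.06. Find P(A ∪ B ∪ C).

0.82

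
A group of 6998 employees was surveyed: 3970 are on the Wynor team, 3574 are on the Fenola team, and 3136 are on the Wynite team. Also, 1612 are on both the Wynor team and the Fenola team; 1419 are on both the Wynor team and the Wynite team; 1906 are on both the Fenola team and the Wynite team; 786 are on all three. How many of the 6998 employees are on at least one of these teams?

6529

By inclusion-exclusion,
N(≥1) = 3970 + 3574 + 3136 − 1612 − 1419 − 1906 + 786 = 6529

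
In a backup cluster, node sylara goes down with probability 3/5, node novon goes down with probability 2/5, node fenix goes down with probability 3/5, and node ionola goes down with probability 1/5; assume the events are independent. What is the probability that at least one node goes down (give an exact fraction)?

Independence gives P(none) = ∏(1 − pᵢ).
P(none) = (1 − 3/5) × (1 − 2/5) × (1 − 3/5) × (1 − 1/5) = 2/5 × 3/5 × 2/5 × 4/5 = 48/625
P(at least one) = 1 − 48/625 = 577/625

577/625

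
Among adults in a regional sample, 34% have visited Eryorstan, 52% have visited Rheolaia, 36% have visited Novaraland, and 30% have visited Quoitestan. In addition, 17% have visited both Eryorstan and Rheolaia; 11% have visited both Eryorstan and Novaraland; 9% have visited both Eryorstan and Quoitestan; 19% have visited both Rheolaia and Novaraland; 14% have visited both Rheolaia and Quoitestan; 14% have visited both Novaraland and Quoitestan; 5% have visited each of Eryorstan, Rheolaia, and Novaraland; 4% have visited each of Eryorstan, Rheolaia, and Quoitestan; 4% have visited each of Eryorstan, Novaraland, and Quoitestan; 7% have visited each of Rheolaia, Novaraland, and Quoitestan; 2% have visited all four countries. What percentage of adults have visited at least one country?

Using inclusion–exclusion:
P(at least one) = 34 + 52 + 36 + 30 − 17 − 11 − 9 − 19 − 14 − 14 + 5 + 4 + 4 + 7 − 2 = 86%

86%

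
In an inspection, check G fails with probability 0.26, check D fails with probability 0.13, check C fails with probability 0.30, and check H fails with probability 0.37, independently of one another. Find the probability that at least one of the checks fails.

0.7160842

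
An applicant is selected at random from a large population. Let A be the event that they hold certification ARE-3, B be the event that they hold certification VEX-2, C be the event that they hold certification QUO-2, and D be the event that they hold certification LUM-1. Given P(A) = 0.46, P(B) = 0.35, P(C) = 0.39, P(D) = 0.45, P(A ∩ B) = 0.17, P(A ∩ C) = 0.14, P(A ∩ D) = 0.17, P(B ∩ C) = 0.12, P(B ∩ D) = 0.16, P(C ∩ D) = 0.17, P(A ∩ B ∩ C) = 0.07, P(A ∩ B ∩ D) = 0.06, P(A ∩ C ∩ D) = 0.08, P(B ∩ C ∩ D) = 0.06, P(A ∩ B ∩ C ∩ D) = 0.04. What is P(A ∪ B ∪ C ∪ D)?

Inclusion–exclusion gives
P(A ∪ B ∪ C ∪ D) = 0.46 + 0.35 + 0.39 + 0.45 − 0.17 − 0.14 − 0.17 − 0.12 − 0.16 − 0.17 + 0.07 + 0.06 + 0.08 + 0.06 − 0.04 = 0.95

0.95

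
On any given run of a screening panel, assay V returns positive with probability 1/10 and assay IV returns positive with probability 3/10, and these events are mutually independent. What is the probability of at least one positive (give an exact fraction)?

37/100

P(none) = (1 − 1/10) × (1 − 3/10) = 9/10 × 7/10 = 63/100
P(at least one) = 1 − 63/100 = 37/100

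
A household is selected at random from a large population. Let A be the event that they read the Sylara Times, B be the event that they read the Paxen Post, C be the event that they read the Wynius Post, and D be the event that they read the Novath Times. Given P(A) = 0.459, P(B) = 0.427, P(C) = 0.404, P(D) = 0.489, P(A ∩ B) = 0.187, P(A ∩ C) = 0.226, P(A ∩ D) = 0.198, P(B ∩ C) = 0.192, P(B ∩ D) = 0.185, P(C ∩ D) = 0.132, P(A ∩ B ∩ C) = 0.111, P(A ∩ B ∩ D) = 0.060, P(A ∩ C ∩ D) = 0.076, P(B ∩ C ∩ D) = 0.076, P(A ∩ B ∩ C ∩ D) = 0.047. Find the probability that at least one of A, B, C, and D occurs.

0.935

P(A ∪ B ∪ C ∪ D) = 0.459 + 0.427 + 0.404 + 0.489 − 0.187 − 0.226 − 0.198 − 0.192 − 0.185 − 0.132 + 0.111 + 0.060 + 0.076 + 0.076 − 0.047 = 0.935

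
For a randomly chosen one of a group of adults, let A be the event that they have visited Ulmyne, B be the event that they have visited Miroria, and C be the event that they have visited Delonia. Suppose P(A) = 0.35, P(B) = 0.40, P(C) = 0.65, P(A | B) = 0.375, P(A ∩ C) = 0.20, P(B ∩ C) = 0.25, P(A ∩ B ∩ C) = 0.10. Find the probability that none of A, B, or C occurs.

P(A ∩ B) = P(B)·P(A|B) = 0.40 × 0.375 = 0.15
P(A ∪ B ∪ C) = 0.35 + 0.40 + 0.65 − 0.15 − 0.20 − 0.25 + 0.10 = 0.90
P(none) = 1 − 0.90 = 0.10

0.10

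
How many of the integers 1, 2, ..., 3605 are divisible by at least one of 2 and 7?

2060

Using inclusion–exclusion:
floor(3605/2) + floor(3605/7) − floor(3605/14) = 1802 + 515 − 257 = 2060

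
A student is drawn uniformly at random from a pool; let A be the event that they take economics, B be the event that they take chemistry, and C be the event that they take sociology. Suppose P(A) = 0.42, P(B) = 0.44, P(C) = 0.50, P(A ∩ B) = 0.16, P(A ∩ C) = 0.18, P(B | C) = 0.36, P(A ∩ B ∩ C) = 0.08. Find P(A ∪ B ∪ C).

P(B ∩ C) = P(C)·P(B|C) = 0.50 × 0.36 = 0.18
P(A ∪ B ∪ C) = 0.42 + 0.44 + 0.50 − 0.16 − 0.18 − 0.18 + 0.08 = 0.92

0.92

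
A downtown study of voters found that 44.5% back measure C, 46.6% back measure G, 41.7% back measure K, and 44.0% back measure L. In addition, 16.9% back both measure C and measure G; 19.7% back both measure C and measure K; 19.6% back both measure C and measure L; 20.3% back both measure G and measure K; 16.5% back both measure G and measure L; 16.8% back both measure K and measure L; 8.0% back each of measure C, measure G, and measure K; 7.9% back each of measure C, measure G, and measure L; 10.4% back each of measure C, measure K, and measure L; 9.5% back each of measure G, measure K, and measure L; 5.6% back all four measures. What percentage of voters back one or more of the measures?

97.2%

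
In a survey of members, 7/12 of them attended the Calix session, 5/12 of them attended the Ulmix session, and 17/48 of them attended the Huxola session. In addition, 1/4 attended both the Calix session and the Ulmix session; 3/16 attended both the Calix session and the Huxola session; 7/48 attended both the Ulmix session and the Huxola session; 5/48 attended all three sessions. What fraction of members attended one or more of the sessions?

Using inclusion–exclusion:
P(at least one) = 7/12 + 5/12 + 17/48 − 1/4 − 3/16 − 7/48 + 5/48 = 7/8

7/8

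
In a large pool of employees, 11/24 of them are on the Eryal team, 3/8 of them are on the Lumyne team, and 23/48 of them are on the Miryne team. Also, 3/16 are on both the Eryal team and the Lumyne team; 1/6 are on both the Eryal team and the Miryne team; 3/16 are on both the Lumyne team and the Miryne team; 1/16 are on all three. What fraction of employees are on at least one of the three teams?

5/6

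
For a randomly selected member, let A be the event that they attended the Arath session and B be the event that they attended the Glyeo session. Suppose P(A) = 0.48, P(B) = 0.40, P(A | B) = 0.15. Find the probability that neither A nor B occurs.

0.18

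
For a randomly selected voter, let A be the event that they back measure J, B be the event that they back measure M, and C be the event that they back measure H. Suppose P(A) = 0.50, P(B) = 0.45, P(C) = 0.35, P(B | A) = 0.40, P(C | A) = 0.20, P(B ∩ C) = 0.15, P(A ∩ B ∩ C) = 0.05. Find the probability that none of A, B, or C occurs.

0.10

P(A ∩ B) = P(A)·P(B|A) = 0.50 × 0.40 = 0.20
P(A ∩ C) = P(A)·P(C|A) = 0.50 × 0.20 = 0.10
P(A ∪ B ∪ C) = 0.50 + 0.45 + 0.35 − 0.20 − 0.10 − 0.15 + 0.05 = 0.90
P(none) = 1 − 0.90 = 0.10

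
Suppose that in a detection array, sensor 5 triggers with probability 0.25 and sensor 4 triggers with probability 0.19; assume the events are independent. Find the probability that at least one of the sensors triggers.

Since the events are independent, P(none) is the product of the individual non-occurrence probabilities.
P(none) = (1 − 0.25) × (1 − 0.19) = 0.75 × 0.81 = 0.6075
P(at least one) = 1 − 0.6075 = 0.3925

0.3925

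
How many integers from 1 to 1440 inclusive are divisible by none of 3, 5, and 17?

723

480 + 288 + 84 − 96 − 28 − 16 + 5 = 717
1440 − 717 = 723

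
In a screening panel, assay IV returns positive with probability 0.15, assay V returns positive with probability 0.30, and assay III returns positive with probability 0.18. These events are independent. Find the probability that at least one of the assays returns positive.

P(none) = (1 − 0.15) × (1 − 0.30) × (1 − 0.18) = 0.85 × 0.70 × 0.82 = 0.4879
P(at least one) = 1 − 0.4879 = 0.5121

0.5121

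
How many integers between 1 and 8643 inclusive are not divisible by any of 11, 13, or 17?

6828

⌊8643/11⌋ + ⌊8643/13⌋ + ⌊8643/17⌋ − ⌊8643/143⌋ − ⌊8643/187⌋ − ⌊8643/221⌋ + ⌊8643/2431⌋ = 785 + 664 + 508 − 60 − 46 − 39 + 3 = 1815
8643 − 1815 = 6828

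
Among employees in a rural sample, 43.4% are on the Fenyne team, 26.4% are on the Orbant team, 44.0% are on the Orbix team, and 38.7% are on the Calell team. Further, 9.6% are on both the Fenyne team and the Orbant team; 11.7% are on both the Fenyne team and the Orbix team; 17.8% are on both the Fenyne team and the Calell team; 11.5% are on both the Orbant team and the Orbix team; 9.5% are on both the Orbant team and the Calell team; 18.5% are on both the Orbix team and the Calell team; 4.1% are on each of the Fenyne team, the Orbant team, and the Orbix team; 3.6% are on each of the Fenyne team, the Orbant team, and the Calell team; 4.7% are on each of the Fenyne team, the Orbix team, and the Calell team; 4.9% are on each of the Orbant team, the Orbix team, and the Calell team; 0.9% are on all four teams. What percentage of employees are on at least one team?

By inclusion-exclusion,
P(≥1) = 43.4 + 26.4 + 44.0 + 38.7 − 9.6 − 11.7 − 17.8 − 11.5 − 9.5 − 18.5 + 4.1 + 3.6 + 4.7 + 4.9 − 0.9 = 90.3%

90.3%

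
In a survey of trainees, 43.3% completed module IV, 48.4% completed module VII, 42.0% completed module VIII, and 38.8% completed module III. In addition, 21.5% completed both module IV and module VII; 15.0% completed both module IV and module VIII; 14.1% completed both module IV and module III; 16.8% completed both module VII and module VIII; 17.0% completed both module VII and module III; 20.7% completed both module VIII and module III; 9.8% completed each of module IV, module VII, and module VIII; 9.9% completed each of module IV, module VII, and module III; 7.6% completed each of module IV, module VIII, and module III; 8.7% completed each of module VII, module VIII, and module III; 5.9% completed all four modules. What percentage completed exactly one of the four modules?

46.7%

P(exactly one) = 43.3 + 48.4 + 42.0 + 38.8 − 2·21.5 − 2·15.0 − 2·14.1 − 2·16.8 − 2·17.0 − 2·20.7 + 3·9.8 + 3·9.9 + 3·7.6 + 3·8.7 − 4·5.9 = 46.7%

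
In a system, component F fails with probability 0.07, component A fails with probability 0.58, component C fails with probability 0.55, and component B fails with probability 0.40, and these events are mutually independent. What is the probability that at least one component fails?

0.894538

P(none) = (1 − 0.07) × (1 − 0.58) × (1 − 0.55) × (1 − 0.40) = 0.93 × 0.42 × 0.45 × 0.60 = 0.105462
P(at least one) = 1 − 0.105462 = 0.894538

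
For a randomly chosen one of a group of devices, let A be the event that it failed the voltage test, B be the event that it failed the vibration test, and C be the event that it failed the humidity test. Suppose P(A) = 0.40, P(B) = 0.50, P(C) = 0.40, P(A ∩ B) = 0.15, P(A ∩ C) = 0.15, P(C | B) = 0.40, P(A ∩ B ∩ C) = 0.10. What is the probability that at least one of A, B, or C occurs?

0.90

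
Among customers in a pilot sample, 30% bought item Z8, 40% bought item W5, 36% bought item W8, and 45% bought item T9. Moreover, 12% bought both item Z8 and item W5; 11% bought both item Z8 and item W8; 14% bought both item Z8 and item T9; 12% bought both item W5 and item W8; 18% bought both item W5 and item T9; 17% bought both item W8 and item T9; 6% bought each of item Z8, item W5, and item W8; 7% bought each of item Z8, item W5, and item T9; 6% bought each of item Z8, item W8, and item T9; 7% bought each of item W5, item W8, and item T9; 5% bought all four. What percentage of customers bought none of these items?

Using inclusion–exclusion:
P(union) = 30 + 40 + 36 + 45 − 12 − 11 − 14 − 12 − 18 − 17 + 6 + 7 + 6 + 7 − 5 = 88%
P(none) = 100% − 88% = 12%

12%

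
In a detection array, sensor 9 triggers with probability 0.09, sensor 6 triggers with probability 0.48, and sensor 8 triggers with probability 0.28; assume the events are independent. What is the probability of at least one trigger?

0.659296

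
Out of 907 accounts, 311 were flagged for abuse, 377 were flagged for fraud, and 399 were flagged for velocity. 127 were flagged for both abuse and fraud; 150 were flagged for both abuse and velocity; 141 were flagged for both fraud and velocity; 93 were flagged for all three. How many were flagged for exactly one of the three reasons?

530

By inclusion–exclusion (exactly-one form):
|exactly one| = 311 + 377 + 399 − 2·127 − 2·150 − 2·141 + 3·93 = 530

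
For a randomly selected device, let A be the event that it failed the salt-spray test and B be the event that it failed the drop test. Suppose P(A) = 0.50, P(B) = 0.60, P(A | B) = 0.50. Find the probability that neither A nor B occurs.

P(A ∩ B) = P(B)·P(A|B) = 0.60 × 0.50 = 0.30
P(A ∪ B) = 0.50 + 0.60 − 0.30 = 0.80
P(none) = 1 − 0.80 = 0.20

0.20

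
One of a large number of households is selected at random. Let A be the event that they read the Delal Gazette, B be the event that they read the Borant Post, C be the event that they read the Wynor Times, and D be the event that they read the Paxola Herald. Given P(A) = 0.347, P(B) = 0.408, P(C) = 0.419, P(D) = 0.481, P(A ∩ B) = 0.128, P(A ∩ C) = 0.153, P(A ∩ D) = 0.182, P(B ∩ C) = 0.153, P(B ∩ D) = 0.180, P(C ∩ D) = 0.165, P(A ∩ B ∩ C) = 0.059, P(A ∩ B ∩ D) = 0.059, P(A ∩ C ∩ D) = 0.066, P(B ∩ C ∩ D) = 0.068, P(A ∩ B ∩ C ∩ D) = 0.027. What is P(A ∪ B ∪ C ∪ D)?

0.919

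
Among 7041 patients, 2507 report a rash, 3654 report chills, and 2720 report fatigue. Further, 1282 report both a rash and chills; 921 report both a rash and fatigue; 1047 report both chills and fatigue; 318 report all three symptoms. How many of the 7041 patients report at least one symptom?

|union| = 2507 + 3654 + 2720 − 1282 − 921 − 1047 + 318 = 5949

5949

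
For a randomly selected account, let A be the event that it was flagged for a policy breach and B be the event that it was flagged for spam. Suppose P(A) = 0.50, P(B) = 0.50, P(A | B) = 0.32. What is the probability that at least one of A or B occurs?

0.84

P(A ∩ B) = P(B)·P(A|B) = 0.50 × 0.32 = 0.16
P(A ∪ B) = 0.50 + 0.50 − 0.16 = 0.84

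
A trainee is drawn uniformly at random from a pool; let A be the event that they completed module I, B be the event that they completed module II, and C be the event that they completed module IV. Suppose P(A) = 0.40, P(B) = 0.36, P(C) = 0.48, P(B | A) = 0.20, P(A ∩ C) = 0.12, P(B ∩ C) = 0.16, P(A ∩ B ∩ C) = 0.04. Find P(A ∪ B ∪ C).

P(A ∩ B) = P(A)·P(B|A) = 0.40 × 0.20 = 0.08
By inclusion–exclusion:
P(A ∪ B ∪ C) = 0.40 + 0.36 + 0.48 − 0.08 − 0.12 − 0.16 + 0.04 = 0.92

0.92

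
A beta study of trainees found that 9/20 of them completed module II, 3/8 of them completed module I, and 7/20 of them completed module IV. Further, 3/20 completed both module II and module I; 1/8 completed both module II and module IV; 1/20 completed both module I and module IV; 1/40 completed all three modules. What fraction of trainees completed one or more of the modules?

P(≥1) = 9/20 + 3/8 + 7/20 − 3/20 − 1/8 − 1/20 + 1/40 = 7/8

7/8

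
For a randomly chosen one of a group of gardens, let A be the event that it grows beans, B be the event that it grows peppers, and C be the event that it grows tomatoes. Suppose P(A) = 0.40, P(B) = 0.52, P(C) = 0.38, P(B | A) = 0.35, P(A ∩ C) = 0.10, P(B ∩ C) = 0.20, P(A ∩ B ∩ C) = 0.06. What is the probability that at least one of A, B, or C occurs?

P(A ∩ B) = P(A)·P(B|A) = 0.40 × 0.35 = 0.14
By inclusion-exclusion,
P(A ∪ B ∪ C) = 0.40 + 0.52 + 0.38 − 0.14 − 0.10 − 0.20 + 0.06 = 0.92

0.92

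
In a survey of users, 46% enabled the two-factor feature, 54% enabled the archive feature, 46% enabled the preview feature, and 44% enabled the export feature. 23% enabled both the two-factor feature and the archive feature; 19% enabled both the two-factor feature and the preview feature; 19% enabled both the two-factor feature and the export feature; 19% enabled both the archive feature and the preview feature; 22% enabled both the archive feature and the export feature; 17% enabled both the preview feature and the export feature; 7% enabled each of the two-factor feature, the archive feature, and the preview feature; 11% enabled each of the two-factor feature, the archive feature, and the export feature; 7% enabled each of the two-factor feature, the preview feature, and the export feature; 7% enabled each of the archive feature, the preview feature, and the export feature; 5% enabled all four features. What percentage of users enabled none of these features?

P(at least one) = 46 + 54 + 46 + 44 − 23 − 19 − 19 − 19 − 22 − 17 + 7 + 11 + 7 + 7 − 5 = 98%
P(none) = 100% − 98% = 2%

2%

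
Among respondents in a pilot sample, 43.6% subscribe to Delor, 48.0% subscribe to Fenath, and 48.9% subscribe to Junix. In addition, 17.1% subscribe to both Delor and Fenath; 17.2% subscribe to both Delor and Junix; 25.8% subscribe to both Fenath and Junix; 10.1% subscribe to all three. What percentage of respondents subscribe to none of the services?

9.5%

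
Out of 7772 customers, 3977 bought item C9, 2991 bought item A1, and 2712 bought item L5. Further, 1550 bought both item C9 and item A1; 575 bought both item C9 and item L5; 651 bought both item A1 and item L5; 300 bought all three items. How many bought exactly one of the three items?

5028

|exactly one| = 3977 + 2991 + 2712 − 2·1550 − 2·575 − 2·651 + 3·300 = 5028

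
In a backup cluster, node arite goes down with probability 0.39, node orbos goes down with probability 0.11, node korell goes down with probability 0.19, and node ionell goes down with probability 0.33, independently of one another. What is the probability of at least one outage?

0.70536817

Independence gives P(none) = ∏(1 − pᵢ).
P(none) = (1 − 0.39) × (1 − 0.11) × (1 − 0.19) × (1 − 0.33) = 0.61 × 0.89 × 0.81 × 0.67 = 0.29463183
P(at least one) = 1 − 0.29463183 = 0.70536817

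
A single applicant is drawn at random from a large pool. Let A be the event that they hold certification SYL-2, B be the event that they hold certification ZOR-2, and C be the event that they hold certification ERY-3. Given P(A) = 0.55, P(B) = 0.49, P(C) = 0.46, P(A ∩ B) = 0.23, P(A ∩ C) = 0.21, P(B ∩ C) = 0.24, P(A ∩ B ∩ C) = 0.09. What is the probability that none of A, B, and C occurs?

P(A ∪ B ∪ C) = 0.55 + 0.49 + 0.46 − 0.23 − 0.21 − 0.24 + 0.09 = 0.91
P(none) = 1 − 0.91 = 0.09

0.09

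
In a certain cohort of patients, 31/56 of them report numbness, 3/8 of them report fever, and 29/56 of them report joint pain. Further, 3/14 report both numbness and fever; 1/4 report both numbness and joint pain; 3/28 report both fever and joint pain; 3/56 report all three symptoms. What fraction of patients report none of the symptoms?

1/14

P(union) = 31/56 + 3/8 + 29/56 − 3/14 − 1/4 − 3/28 + 3/56 = 13/14
P(none) = 1 − 13/14 = 1/14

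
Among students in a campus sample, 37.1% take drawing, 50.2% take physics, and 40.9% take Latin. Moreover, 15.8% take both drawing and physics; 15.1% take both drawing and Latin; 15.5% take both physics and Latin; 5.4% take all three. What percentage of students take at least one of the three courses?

Inclusion–exclusion gives
P(union) = 37.1 + 50.2 + 40.9 − 15.8 − 15.1 − 15.5 + 5.4 = 87.2%

87.2%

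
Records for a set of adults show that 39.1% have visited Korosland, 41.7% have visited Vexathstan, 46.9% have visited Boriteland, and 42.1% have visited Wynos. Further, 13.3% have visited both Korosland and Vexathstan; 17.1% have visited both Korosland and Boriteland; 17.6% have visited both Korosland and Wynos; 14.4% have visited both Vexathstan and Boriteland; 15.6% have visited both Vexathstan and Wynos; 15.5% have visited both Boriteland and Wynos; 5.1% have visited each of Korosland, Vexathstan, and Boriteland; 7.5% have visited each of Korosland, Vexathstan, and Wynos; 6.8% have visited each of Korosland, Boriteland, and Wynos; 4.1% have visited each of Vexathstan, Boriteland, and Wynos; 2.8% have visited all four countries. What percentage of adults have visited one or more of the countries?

P(at least one) = 39.1 + 41.7 + 46.9 + 42.1 − 13.3 − 17.1 − 17.6 − 14.4 − 15.6 − 15.5 + 5.1 + 7.5 + 6.8 + 4.1 − 2.8 = 97.0%

97.0%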